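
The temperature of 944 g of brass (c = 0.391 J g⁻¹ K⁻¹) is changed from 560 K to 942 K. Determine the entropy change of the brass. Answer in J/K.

ΔS = 192 J/K

ΔS = ∫dQ_rev/T = m c ln(T₂/T₁) = 944 × 0.391 × ln(942/560) = 192 J/K.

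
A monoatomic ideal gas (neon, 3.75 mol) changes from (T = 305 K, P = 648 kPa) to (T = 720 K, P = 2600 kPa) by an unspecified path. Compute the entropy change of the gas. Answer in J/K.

ΔS = nC_p ln(T₂/T₁) − nR ln(P₂/P₁), with C_p = 5R/2 = 20.79 J mol⁻¹ K⁻¹ for a monoatomic ideal gas.
ΔS = 3.75 × [20.79 × ln(720/305) − 8.314 × ln(2600/648)] = 23.6 J/K.

ΔS = 23.6 J/K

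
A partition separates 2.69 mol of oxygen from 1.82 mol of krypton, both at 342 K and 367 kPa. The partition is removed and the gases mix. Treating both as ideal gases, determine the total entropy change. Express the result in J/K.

ΔS_mix = 25.3 J/K

Mole fractions: x_A = 2.69/4.51 = 0.596, x_B = 0.404.
ΔS_mix = −R(n_A ln x_A + n_B ln x_B) = −8.314 × (2.69 ln 0.596 + 1.82 ln 0.404) = 25.3 J/K.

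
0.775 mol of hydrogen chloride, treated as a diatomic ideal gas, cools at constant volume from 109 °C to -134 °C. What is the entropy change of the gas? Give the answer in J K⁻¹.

ΔS = -16.3 J/K

In kelvin: T₁ = 382.15 K, T₂ = 139.15 K. At constant volume, ΔS = nC_V ln(T₂/T₁) with C_V = 5R/2 = 20.79 J mol⁻¹ K⁻¹.
ΔS = 0.775 × 20.79 × ln(139.15/382.15) = -16.3 J/K.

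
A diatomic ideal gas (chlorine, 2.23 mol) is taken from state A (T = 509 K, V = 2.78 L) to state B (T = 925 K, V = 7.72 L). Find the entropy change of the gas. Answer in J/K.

Entropy is a state function: ΔS = nC_V ln(T₂/T₁) + nR ln(V₂/V₁), with C_V = 5R/2 = 20.79 J mol⁻¹ K⁻¹ for a diatomic ideal gas.
ΔS = 2.23 × [20.79 × ln(925/509) + 8.314 × ln(7.72/2.78)] = 46.6 J/K.

ΔS = 46.6 J/K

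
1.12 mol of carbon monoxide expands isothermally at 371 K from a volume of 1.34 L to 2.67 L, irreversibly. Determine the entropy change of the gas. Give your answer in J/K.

Entropy is a state function, so ΔS_gas depends only on the end states.
For an isothermal ideal gas ΔS_gas = nR ln(V₂/V₁) = 1.12 × 8.314 × ln(2.67/1.34) = 6.42 J/K.

ΔS_gas = 6.42 J/K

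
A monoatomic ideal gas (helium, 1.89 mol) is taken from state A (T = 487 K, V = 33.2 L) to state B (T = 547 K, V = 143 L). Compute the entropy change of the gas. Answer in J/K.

Entropy is a state function: ΔS = nC_V ln(T₂/T₁) + nR ln(V₂/V₁), with C_V = 3R/2 = 12.47 J mol⁻¹ K⁻¹ for a monoatomic ideal gas.
ΔS = 1.89 × [12.47 × ln(547/487) + 8.314 × ln(143/33.2)] = 25.7 J/K.

ΔS = 25.7 J/K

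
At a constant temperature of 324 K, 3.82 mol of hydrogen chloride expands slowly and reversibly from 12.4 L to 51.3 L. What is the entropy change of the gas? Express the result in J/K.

For an isothermal ideal gas ΔS_gas = nR ln(V₂/V₁) = 3.82 × 8.314 × ln(51.3/12.4) = 45.1 J/K.

ΔS_gas = 45.1 J/K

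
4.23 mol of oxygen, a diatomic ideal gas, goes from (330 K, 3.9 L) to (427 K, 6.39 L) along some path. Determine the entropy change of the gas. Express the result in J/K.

Entropy is a state function: ΔS = nC_V ln(T₂/T₁) + nR ln(V₂/V₁), with C_V = 5R/2 = 20.79 J mol⁻¹ K⁻¹ for a diatomic ideal gas.
ΔS = 4.23 × [20.79 × ln(427/330) + 8.314 × ln(6.39/3.9)] = 40 J/K.

ΔS = 40 J/K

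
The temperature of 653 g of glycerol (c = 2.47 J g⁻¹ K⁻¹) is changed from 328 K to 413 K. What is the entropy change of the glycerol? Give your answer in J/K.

ΔS = ∫dQ_rev/T = m c ln(T₂/T₁) = 653 × 2.47 × ln(413/328) = 372 J/K.

ΔS = 372 J/K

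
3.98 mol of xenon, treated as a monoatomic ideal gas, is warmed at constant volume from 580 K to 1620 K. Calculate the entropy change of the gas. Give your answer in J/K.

ΔS = 51 J/K

At constant volume, ΔS = nC_V ln(T₂/T₁) with C_V = 3R/2 = 12.47 J mol⁻¹ K⁻¹.
ΔS = 3.98 × 12.47 × ln(1620/580) = 51 J/K.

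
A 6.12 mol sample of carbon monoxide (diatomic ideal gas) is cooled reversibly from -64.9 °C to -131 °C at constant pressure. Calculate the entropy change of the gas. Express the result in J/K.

ΔS = -68 J/K

In kelvin: T₁ = 208.25 K, T₂ = 142.15 K. At constant pressure, ΔS = nC_p ln(T₂/T₁) with C_p = 7R/2 = 29.1 J mol⁻¹ K⁻¹.
ΔS = 6.12 × 29.1 × ln(142.15/208.25) = -68 J/K.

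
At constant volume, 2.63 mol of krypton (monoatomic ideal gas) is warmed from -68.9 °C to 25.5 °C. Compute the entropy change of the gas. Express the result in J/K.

ΔS = 12.5 J/K

In kelvin: T₁ = 204.25 K, T₂ = 298.65 K. At constant volume, ΔS = nC_V ln(T₂/T₁) with C_V = 3R/2 = 12.47 J mol⁻¹ K⁻¹.
ΔS = 2.63 × 12.47 × ln(298.65/204.25) = 12.5 J/K.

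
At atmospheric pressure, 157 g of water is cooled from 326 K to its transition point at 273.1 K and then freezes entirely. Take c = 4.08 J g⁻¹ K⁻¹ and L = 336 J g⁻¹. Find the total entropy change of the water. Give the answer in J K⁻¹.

Cooling step: ΔS₁ = m c ln(T_tr/T_i) = 157 × 4.08 × ln(273.1/326) = -113.4 J/K.
Phase change: ΔS₂ = −mL/T_tr = −157 × 336 / 273.1 = -193.2 J/K.
ΔS_total = (-113.4) + (-193.2) = -307 J/K.

ΔS = -307 J/K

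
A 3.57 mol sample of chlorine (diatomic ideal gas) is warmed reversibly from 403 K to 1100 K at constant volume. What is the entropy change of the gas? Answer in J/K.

ΔS = 74.5 J/K

At constant volume, ΔS = nC_V ln(T₂/T₁) with C_V = 5R/2 = 20.79 J mol⁻¹ K⁻¹.
ΔS = 3.57 × 20.79 × ln(1100/403) = 74.5 J/K.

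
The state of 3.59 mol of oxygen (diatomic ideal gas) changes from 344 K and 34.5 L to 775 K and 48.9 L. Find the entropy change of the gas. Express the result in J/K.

Entropy is a state function: ΔS = nC_V ln(T₂/T₁) + nR ln(V₂/V₁), with C_V = 5R/2 = 20.79 J mol⁻¹ K⁻¹ for a diatomic ideal gas.
ΔS = 3.59 × [20.79 × ln(775/344) + 8.314 × ln(48.9/34.5)] = 71 J/K.

ΔS = 71 J/K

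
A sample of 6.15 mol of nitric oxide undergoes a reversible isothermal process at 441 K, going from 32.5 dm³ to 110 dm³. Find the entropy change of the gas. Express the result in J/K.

ΔS_gas = 62.3 J/K

For an isothermal ideal gas ΔS_gas = nR ln(V₂/V₁) = 6.15 × 8.314 × ln(110/32.5) = 62.3 J/K.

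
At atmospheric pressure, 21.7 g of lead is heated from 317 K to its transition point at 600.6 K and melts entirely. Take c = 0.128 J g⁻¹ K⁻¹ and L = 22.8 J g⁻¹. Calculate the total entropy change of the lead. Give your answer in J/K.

ΔS = 2.6 J/K

Warming step: ΔS₁ = m c ln(T_tr/T_i) = 21.7 × 0.128 × ln(600.6/317) = 1.775 J/K.
Phase change: ΔS₂ = +mL/T_tr = 21.7 × 22.8 / 600.6 = 0.8238 J/K.
ΔS_total = (1.775) + (0.8238) = 2.6 J/K.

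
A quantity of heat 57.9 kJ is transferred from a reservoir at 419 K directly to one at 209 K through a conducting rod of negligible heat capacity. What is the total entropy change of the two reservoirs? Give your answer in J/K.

ΔS_total = 139 J/K

ΔS_hot = −Q/T_H = −57900/419 = -138.2 J/K and ΔS_cold = +Q/T_C = 57900/209 = 277 J/K.
ΔS_total = -138.2 + 277 = 139 J/K, positive as the second law requires.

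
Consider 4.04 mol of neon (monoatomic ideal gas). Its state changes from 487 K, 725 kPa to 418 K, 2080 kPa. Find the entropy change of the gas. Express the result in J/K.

ΔS = nC_p ln(T₂/T₁) − nR ln(P₂/P₁), with C_p = 5R/2 = 20.79 J mol⁻¹ K⁻¹ for a monoatomic ideal gas.
ΔS = 4.04 × [20.79 × ln(418/487) − 8.314 × ln(2080/725)] = -48.2 J/K.

ΔS = -48.2 J/K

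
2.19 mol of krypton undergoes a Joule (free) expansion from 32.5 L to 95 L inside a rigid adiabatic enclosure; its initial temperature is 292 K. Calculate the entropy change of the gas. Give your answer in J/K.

ΔS_gas = 19.5 J/K

For an ideal gas in free expansion Q = 0 and W = 0, so T is unchanged.
Entropy is a state function; using a reversible isothermal path, ΔS_gas = nR ln(V₂/V₁) = 2.19 × 8.314 × ln(95/32.5) = 19.5 J/K.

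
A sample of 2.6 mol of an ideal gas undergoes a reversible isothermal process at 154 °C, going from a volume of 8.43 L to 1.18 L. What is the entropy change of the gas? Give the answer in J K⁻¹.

ΔS_gas = -42.5 J/K

For an isothermal ideal gas ΔS_gas = nR ln(V₂/V₁) = 2.6 × 8.314 × ln(1.18/8.43) = -42.5 J/K.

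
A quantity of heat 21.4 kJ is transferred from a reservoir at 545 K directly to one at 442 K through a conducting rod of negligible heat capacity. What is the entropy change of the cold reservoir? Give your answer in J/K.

The cold reservoir gains heat Q, so ΔS_cold = +Q/T_C = 21400/442 = 48.4 J/K.

ΔS_cold = 48.4 J/K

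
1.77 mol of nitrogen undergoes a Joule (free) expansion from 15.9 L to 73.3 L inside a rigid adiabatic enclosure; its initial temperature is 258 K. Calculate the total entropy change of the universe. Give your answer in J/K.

ΔS_universe = 22.5 J/K

For an ideal gas in free expansion Q = 0 and W = 0, so T is unchanged.
Entropy is a state function; using a reversible isothermal path, ΔS_gas = nR ln(V₂/V₁) = 1.77 × 8.314 × ln(73.3/15.9) = 22.5 J/K.
The insulated surroundings exchange no heat, so ΔS_surr = 0 and ΔS_universe = ΔS_gas.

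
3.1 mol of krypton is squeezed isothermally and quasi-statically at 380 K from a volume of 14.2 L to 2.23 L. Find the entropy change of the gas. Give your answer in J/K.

ΔS_gas = -47.7 J/K

For an isothermal ideal gas ΔS_gas = nR ln(V₂/V₁) = 3.1 × 8.314 × ln(2.23/14.2) = -47.7 J/K.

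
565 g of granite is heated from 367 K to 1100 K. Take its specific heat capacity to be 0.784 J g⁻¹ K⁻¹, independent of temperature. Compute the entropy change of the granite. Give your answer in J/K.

ΔS = ∫dQ_rev/T = m c ln(T₂/T₁) = 565 × 0.784 × ln(1100/367) = 486 J/K.

ΔS = 486 J/K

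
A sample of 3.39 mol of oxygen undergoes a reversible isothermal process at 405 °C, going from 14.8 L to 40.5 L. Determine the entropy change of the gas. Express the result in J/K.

ΔS_gas = 28.4 J/K

For an isothermal ideal gas ΔS_gas = nR ln(V₂/V₁) = 3.39 × 8.314 × ln(40.5/14.8) = 28.4 J/K.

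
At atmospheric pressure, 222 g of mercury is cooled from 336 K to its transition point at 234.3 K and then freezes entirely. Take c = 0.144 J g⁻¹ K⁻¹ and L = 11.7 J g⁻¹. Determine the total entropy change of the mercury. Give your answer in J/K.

ΔS = -22.6 J/K

Cooling step: ΔS₁ = m c ln(T_tr/T_i) = 222 × 0.144 × ln(234.3/336) = -11.52 J/K.
Phase change: ΔS₂ = −mL/T_tr = −222 × 11.7 / 234.3 = -11.09 J/K.
ΔS_total = (-11.52) + (-11.09) = -22.6 J/K.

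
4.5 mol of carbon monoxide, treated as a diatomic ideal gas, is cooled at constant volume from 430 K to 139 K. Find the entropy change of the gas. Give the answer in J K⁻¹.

At constant volume, ΔS = nC_V ln(T₂/T₁) with C_V = 5R/2 = 20.79 J mol⁻¹ K⁻¹.
ΔS = 4.5 × 20.79 × ln(139/430) = -106 J/K.

ΔS = -106 J/K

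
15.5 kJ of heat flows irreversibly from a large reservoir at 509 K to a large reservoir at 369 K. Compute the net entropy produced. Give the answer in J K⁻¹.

ΔS_total = 11.6 J/K

ΔS_hot = −Q/T_H = −15500/509 = -30.45 J/K and ΔS_cold = +Q/T_C = 15500/369 = 42.01 J/K.
ΔS_total = -30.45 + 42.01 = 11.6 J/K, positive as the second law requires.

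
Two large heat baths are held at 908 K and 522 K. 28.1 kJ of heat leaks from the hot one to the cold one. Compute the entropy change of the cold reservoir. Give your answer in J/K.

ΔS_cold = 53.8 J/K

The cold reservoir gains heat Q, so ΔS_cold = +Q/T_C = 28100/522 = 53.8 J/K.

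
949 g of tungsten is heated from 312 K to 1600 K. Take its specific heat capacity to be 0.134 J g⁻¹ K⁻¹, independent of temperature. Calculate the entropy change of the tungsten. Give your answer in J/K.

ΔS = 208 J/K

ΔS = ∫dQ_rev/T = m c ln(T₂/T₁) = 949 × 0.134 × ln(1600/312) = 208 J/K.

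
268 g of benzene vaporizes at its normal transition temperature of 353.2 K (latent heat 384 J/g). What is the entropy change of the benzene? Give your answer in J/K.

Heat absorbed by the substance: Q = mL = 268 × 384 = 102912 J.
At constant T, ΔS = Q_rev/T = 102912 / 353.2 = 291 J/K.

ΔS = 291 J/K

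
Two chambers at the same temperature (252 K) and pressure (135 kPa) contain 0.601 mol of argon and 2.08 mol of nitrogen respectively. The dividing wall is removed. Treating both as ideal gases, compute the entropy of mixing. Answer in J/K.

Mole fractions: x_A = 0.601/2.68 = 0.224, x_B = 0.776.
ΔS_mix = −R(n_A ln x_A + n_B ln x_B) = −8.314 × (0.601 ln 0.224 + 2.08 ln 0.776) = 11.9 J/K.

ΔS_mix = 11.9 J/K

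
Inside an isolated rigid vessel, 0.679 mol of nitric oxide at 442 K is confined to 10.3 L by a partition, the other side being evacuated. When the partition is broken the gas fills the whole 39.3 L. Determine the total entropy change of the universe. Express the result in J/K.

For an ideal gas in free expansion Q = 0 and W = 0, so T is unchanged.
Entropy is a state function; using a reversible isothermal path, ΔS_gas = nR ln(V₂/V₁) = 0.679 × 8.314 × ln(39.3/10.3) = 7.56 J/K.
The insulated surroundings exchange no heat, so ΔS_surr = 0 and ΔS_universe = ΔS_gas.

ΔS_universe = 7.56 J/K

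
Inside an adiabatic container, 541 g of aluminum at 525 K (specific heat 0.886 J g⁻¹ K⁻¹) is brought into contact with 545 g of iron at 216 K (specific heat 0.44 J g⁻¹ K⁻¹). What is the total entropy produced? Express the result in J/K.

ΔS_total = 55.9 J/K

Energy balance: T_f = (m₁c₁T₁ + m₂c₂T₂)/(m₁c₁ + m₂c₂) = 421.96 K.
ΔS₁ = m₁c₁ ln(T_f/T₁) = 479.326 × ln(421.96/525) = -104.7 J/K.
ΔS₂ = m₂c₂ ln(T_f/T₂) = 239.8 × ln(421.96/216) = 160.6 J/K.
ΔS_total = -104.7 + 160.6 = 55.9 J/K.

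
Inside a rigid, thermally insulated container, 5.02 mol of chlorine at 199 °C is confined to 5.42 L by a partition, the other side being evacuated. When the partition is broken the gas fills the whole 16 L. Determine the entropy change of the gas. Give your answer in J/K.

No heat is exchanged and no work is done, so the ideal-gas temperature stays constant.
Entropy is a state function; using a reversible isothermal path, ΔS_gas = nR ln(V₂/V₁) = 5.02 × 8.314 × ln(16/5.42) = 45.2 J/K.

ΔS_gas = 45.2 J/K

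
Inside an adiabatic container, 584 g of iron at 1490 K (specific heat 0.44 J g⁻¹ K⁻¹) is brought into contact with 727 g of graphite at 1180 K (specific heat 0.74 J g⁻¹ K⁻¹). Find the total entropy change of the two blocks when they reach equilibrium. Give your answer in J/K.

ΔS_total = 4.85 J/K

Energy balance: T_f = (m₁c₁T₁ + m₂c₂T₂)/(m₁c₁ + m₂c₂) = 1280.2 K.
ΔS₁ = m₁c₁ ln(T_f/T₁) = 256.96 × ln(1280.2/1490) = -39 J/K.
ΔS₂ = m₂c₂ ln(T_f/T₂) = 537.98 × ln(1280.2/1180) = 43.85 J/K.
ΔS_total = -39 + 43.85 = 4.85 J/K.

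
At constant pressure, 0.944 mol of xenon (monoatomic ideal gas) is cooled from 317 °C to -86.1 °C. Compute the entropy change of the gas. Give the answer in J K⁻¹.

In kelvin: T₁ = 590.15 K, T₂ = 187.05 K. At constant pressure, ΔS = nC_p ln(T₂/T₁) with C_p = 5R/2 = 20.79 J mol⁻¹ K⁻¹.
ΔS = 0.944 × 20.79 × ln(187.05/590.15) = -22.5 J/K.

ΔS = -22.5 J/K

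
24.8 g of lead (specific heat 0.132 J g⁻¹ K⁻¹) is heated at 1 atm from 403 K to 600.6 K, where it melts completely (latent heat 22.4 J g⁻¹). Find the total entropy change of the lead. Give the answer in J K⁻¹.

ΔS = 2.23 J/K

Warming step: ΔS₁ = m c ln(T_tr/T_i) = 24.8 × 0.132 × ln(600.6/403) = 1.306 J/K.
Phase change: ΔS₂ = +mL/T_tr = 24.8 × 22.4 / 600.6 = 0.9249 J/K.
ΔS_total = (1.306) + (0.9249) = 2.23 J/K.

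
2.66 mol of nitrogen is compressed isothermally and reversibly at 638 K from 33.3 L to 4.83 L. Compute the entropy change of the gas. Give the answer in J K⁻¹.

For an isothermal ideal gas ΔS_gas = nR ln(V₂/V₁) = 2.66 × 8.314 × ln(4.83/33.3) = -42.7 J/K.

ΔS_gas = -42.7 J/K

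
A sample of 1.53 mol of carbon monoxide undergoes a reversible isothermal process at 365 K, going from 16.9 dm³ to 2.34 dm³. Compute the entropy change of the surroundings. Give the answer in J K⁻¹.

For an isothermal ideal gas ΔS_gas = nR ln(V₂/V₁) = 1.53 × 8.314 × ln(2.34/16.9) = -25.2 J/K.
The process is reversible, so ΔS_surr = −ΔS_gas = 25.2 J/K and ΔS_universe = 0.

ΔS_surr = 25.2 J/K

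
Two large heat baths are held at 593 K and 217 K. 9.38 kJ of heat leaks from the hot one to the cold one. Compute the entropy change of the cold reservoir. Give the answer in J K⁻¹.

ΔS_cold = 43.2 J/K

The cold reservoir gains heat Q, so ΔS_cold = +Q/T_C = 9380/217 = 43.2 J/K.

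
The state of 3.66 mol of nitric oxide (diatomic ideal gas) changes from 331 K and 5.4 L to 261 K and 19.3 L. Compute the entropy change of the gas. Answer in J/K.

Entropy is a state function: ΔS = nC_V ln(T₂/T₁) + nR ln(V₂/V₁), with C_V = 5R/2 = 20.79 J mol⁻¹ K⁻¹ for a diatomic ideal gas.
ΔS = 3.66 × [20.79 × ln(261/331) + 8.314 × ln(19.3/5.4)] = 20.7 J/K.

ΔS = 20.7 J/K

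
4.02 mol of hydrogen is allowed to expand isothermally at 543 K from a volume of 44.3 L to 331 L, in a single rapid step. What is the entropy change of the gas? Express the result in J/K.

ΔS_gas = 67.2 J/K

Entropy is a state function, so ΔS_gas depends only on the end states.
For an isothermal ideal gas ΔS_gas = nR ln(V₂/V₁) = 4.02 × 8.314 × ln(331/44.3) = 67.2 J/K.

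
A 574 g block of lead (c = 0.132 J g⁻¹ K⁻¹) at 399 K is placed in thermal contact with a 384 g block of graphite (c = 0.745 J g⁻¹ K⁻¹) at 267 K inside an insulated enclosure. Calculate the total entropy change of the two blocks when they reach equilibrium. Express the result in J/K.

Energy balance: T_f = (m₁c₁T₁ + m₂c₂T₂)/(m₁c₁ + m₂c₂) = 294.64 K.
ΔS₁ = m₁c₁ ln(T_f/T₁) = 75.768 × ln(294.64/399) = -22.97 J/K.
ΔS₂ = m₂c₂ ln(T_f/T₂) = 286.08 × ln(294.64/267) = 28.18 J/K.
ΔS_total = -22.97 + 28.18 = 5.21 J/K.

ΔS_total = 5.21 J/K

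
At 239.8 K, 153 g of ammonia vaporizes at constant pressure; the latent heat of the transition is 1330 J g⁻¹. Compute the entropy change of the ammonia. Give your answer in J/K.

ΔS = 849 J/K

Heat absorbed by the substance: Q = mL = 153 × 1330 = 203490 J.
At constant T, ΔS = Q_rev/T = 203490 / 239.8 = 849 J/K.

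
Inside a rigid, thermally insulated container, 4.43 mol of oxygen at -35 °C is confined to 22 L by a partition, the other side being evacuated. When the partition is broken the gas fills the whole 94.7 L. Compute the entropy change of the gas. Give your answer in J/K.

ΔS_gas = 53.8 J/K

For an ideal gas in free expansion Q = 0 and W = 0, so T is unchanged.
Entropy is a state function; using a reversible isothermal path, ΔS_gas = nR ln(V₂/V₁) = 4.43 × 8.314 × ln(94.7/22) = 53.8 J/K.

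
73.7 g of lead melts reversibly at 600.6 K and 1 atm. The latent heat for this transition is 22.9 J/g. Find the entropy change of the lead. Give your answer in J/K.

Heat absorbed by the substance: Q = mL = 73.7 × 22.9 = 1687.73 J.
At constant T, ΔS = Q_rev/T = 1687.73 / 600.6 = 2.81 J/K.

ΔS = 2.81 J/K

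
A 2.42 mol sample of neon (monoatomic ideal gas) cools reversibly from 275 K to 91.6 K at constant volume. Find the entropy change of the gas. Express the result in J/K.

At constant volume, ΔS = nC_V ln(T₂/T₁) with C_V = 3R/2 = 12.47 J mol⁻¹ K⁻¹.
ΔS = 2.42 × 12.47 × ln(91.6/275) = -33.2 J/K.

ΔS = -33.2 J/K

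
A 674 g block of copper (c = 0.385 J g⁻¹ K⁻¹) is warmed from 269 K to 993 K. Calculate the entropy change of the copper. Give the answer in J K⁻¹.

ΔS = ∫dQ_rev/T = m c ln(T₂/T₁) = 674 × 0.385 × ln(993/269) = 339 J/K.

ΔS = 339 J/K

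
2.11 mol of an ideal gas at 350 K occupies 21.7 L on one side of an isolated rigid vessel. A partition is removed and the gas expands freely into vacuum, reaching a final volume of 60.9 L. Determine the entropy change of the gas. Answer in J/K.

For an ideal gas in free expansion Q = 0 and W = 0, so T is unchanged.
Entropy is a state function; using a reversible isothermal path, ΔS_gas = nR ln(V₂/V₁) = 2.11 × 8.314 × ln(60.9/21.7) = 18.1 J/K.

ΔS_gas = 18.1 J/K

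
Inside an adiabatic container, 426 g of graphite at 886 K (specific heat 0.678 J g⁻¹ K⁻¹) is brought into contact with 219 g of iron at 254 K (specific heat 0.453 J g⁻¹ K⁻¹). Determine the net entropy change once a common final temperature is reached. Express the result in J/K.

ΔS_total = 45.8 J/K

Energy balance: T_f = (m₁c₁T₁ + m₂c₂T₂)/(m₁c₁ + m₂c₂) = 724.42 K.
ΔS₁ = m₁c₁ ln(T_f/T₁) = 288.828 × ln(724.42/886) = -58.154 J/K.
ΔS₂ = m₂c₂ ln(T_f/T₂) = 99.207 × ln(724.42/254) = 103.97 J/K.
ΔS_total = -58.154 + 103.97 = 45.8 J/K.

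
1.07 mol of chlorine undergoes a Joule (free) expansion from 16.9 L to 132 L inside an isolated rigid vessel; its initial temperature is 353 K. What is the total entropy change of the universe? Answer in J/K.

ΔS_universe = 18.3 J/K

No heat is exchanged and no work is done, so the ideal-gas temperature stays constant.
Entropy is a state function; using a reversible isothermal path, ΔS_gas = nR ln(V₂/V₁) = 1.07 × 8.314 × ln(132/16.9) = 18.3 J/K.
The insulated surroundings exchange no heat, so ΔS_surr = 0 and ΔS_universe = ΔS_gas.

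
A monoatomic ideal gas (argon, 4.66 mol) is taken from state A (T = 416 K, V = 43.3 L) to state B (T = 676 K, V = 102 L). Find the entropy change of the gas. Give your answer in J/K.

Entropy is a state function: ΔS = nC_V ln(T₂/T₁) + nR ln(V₂/V₁), with C_V = 3R/2 = 12.47 J mol⁻¹ K⁻¹ for a monoatomic ideal gas.
ΔS = 4.66 × [12.47 × ln(676/416) + 8.314 × ln(102/43.3)] = 61.4 J/K.

ΔS = 61.4 J/K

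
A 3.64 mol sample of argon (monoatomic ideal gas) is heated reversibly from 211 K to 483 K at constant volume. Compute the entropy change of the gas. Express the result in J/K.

ΔS = 37.6 J/K

At constant volume, ΔS = nC_V ln(T₂/T₁) with C_V = 3R/2 = 12.47 J mol⁻¹ K⁻¹.
ΔS = 3.64 × 12.47 × ln(483/211) = 37.6 J/K.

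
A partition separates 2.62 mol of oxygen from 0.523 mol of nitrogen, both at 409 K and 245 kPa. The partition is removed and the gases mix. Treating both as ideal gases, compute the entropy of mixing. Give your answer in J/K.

Mole fractions: x_A = 2.62/3.14 = 0.834, x_B = 0.166.
ΔS_mix = −R(n_A ln x_A + n_B ln x_B) = −8.314 × (2.62 ln 0.834 + 0.523 ln 0.166) = 11.8 J/K.

ΔS_mix = 11.8 J/K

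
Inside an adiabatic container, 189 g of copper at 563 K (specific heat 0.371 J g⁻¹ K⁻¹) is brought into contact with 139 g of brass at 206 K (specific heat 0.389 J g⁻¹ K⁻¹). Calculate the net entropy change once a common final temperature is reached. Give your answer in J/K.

Energy balance: T_f = (m₁c₁T₁ + m₂c₂T₂)/(m₁c₁ + m₂c₂) = 407.57 K.
ΔS₁ = m₁c₁ ln(T_f/T₁) = 70.119 × ln(407.57/563) = -22.65 J/K.
ΔS₂ = m₂c₂ ln(T_f/T₂) = 54.071 × ln(407.57/206) = 36.89 J/K.
ΔS_total = -22.65 + 36.89 = 14.2 J/K.

ΔS_total = 14.2 J/K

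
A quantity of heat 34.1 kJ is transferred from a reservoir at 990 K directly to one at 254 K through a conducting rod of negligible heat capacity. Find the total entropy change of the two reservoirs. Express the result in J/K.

ΔS_hot = −Q/T_H = −34100/990 = -34.444 J/K and ΔS_cold = +Q/T_C = 34100/254 = 134.25 J/K.
ΔS_total = -34.444 + 134.25 = 99.8 J/K, positive as the second law requires.

ΔS_total = 99.8 J/K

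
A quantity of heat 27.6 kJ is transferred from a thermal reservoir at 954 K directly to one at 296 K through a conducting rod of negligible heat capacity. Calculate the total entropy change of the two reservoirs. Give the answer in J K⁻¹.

ΔS_total = 64.3 J/K

ΔS_hot = −Q/T_H = −27600/954 = -28.93 J/K and ΔS_cold = +Q/T_C = 27600/296 = 93.24 J/K.
ΔS_total = -28.93 + 93.24 = 64.3 J/K, positive as the second law requires.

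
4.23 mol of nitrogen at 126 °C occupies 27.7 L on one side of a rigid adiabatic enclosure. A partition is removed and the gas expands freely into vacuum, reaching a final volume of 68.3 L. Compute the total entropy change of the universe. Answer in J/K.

No heat is exchanged and no work is done, so the ideal-gas temperature stays constant.
Entropy is a state function; using a reversible isothermal path, ΔS_gas = nR ln(V₂/V₁) = 4.23 × 8.314 × ln(68.3/27.7) = 31.7 J/K.
The insulated surroundings exchange no heat, so ΔS_surr = 0 and ΔS_universe = ΔS_gas.

ΔS_universe = 31.7 J/K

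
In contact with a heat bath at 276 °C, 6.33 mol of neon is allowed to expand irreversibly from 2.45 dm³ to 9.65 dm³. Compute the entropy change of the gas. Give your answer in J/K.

ΔS_gas = 72.1 J/K

Entropy is a state function, so ΔS_gas depends only on the end states.
For an isothermal ideal gas ΔS_gas = nR ln(V₂/V₁) = 6.33 × 8.314 × ln(9.65/2.45) = 72.1 J/K.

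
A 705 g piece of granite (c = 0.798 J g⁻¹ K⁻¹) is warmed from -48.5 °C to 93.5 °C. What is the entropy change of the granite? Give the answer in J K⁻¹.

In kelvin: T₁ = 224.65 K, T₂ = 366.65 K. ΔS = ∫dQ_rev/T = m c ln(T₂/T₁) = 705 × 0.798 × ln(366.65/224.65) = 276 J/K.

ΔS = 276 J/K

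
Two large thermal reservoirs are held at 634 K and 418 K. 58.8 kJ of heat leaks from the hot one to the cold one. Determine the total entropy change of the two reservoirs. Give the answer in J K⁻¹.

ΔS_total = 47.9 J/K

ΔS_hot = −Q/T_H = −58800/634 = -92.744 J/K and ΔS_cold = +Q/T_C = 58800/418 = 140.67 J/K.
ΔS_total = -92.744 + 140.67 = 47.9 J/K, positive as the second law requires.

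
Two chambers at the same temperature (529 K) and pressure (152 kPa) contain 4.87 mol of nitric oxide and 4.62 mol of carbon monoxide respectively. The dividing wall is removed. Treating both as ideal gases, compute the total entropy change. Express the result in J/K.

ΔS_mix = 54.7 J/K

Mole fractions: x_A = 4.87/9.49 = 0.513, x_B = 0.487.
ΔS_mix = −R(n_A ln x_A + n_B ln x_B) = −8.314 × (4.87 ln 0.513 + 4.62 ln 0.487) = 54.7 J/K.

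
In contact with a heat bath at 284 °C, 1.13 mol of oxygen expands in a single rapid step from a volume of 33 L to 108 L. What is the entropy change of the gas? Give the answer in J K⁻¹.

Entropy is a state function, so ΔS_gas depends only on the end states.
For an isothermal ideal gas ΔS_gas = nR ln(V₂/V₁) = 1.13 × 8.314 × ln(108/33) = 11.1 J/K.

ΔS_gas = 11.1 J/K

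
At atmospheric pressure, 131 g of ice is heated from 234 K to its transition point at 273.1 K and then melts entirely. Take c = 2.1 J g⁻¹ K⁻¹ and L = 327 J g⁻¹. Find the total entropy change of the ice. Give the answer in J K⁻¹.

ΔS = 199 J/K

Warming step: ΔS₁ = m c ln(T_tr/T_i) = 131 × 2.1 × ln(273.1/234) = 42.51 J/K.
Phase change: ΔS₂ = +mL/T_tr = 131 × 327 / 273.1 = 156.9 J/K.
ΔS_total = (42.51) + (156.9) = 199 J/K.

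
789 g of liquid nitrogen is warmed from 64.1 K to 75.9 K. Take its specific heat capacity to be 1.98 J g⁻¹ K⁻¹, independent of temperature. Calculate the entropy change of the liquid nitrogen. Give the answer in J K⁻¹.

ΔS = ∫dQ_rev/T = m c ln(T₂/T₁) = 789 × 1.98 × ln(75.9/64.1) = 264 J/K.

ΔS = 264 J/K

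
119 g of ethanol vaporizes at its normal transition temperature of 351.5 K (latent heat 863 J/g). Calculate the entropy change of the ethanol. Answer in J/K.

ΔS = 292 J/K

Heat absorbed by the substance: Q = mL = 119 × 863 = 102697 J.
At constant T, ΔS = Q_rev/T = 102697 / 351.5 = 292 J/K.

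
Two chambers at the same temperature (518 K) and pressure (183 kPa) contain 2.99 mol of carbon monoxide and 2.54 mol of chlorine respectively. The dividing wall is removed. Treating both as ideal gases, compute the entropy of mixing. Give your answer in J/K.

Mole fractions: x_A = 2.99/5.53 = 0.541, x_B = 0.459.
ΔS_mix = −R(n_A ln x_A + n_B ln x_B) = −8.314 × (2.99 ln 0.541 + 2.54 ln 0.459) = 31.7 J/K.

ΔS_mix = 31.7 J/K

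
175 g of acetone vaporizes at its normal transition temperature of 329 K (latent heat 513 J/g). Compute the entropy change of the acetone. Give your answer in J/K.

ΔS = 273 J/K

Heat absorbed by the substance: Q = mL = 175 × 513 = 89775 J.
At constant T, ΔS = Q_rev/T = 89775 / 329 = 273 J/K.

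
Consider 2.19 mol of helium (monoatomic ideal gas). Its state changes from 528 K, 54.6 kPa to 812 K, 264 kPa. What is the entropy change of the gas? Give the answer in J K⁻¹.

ΔS = nC_p ln(T₂/T₁) − nR ln(P₂/P₁), with C_p = 5R/2 = 20.79 J mol⁻¹ K⁻¹ for a monoatomic ideal gas.
ΔS = 2.19 × [20.79 × ln(812/528) − 8.314 × ln(264/54.6)] = -9.1 J/K.

ΔS = -9.1 J/K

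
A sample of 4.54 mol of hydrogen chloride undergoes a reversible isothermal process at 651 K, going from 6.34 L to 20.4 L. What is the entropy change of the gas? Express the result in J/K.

ΔS_gas = 44.1 J/K

For an isothermal ideal gas ΔS_gas = nR ln(V₂/V₁) = 4.54 × 8.314 × ln(20.4/6.34) = 44.1 J/K.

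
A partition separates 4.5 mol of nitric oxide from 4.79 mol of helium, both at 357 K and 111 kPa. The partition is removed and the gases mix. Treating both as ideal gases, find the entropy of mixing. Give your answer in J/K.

ΔS_mix = 53.5 J/K

Mole fractions: x_A = 4.5/9.29 = 0.484, x_B = 0.516.
ΔS_mix = −R(n_A ln x_A + n_B ln x_B) = −8.314 × (4.5 ln 0.484 + 4.79 ln 0.516) = 53.5 J/K.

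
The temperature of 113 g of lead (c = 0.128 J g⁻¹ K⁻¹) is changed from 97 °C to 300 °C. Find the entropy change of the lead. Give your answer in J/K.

ΔS = 6.32 J/K

In kelvin: T₁ = 370.15 K, T₂ = 573.15 K. ΔS = ∫dQ_rev/T = m c ln(T₂/T₁) = 113 × 0.128 × ln(573.15/370.15) = 6.32 J/K.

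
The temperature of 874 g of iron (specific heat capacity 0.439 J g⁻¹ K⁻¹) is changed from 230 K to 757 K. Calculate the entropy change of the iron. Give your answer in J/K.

ΔS = 457 J/K

ΔS = ∫dQ_rev/T = m c ln(T₂/T₁) = 874 × 0.439 × ln(757/230) = 457 J/K.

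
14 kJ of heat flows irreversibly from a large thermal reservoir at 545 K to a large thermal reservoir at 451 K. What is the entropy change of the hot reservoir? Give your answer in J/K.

The hot reservoir loses heat Q, so ΔS_hot = −Q/T_H = −14000/545 = -25.7 J/K.

ΔS_hot = -25.7 J/K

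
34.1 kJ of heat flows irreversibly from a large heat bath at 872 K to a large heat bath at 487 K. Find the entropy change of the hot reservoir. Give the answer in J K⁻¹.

The hot reservoir loses heat Q, so ΔS_hot = −Q/T_H = −34100/872 = -39.1 J/K.

ΔS_hot = -39.1 J/K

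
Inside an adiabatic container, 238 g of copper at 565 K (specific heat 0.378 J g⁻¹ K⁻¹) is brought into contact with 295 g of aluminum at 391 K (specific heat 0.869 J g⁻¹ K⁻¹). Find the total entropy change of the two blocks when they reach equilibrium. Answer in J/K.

Energy balance: T_f = (m₁c₁T₁ + m₂c₂T₂)/(m₁c₁ + m₂c₂) = 436.2 K.
ΔS₁ = m₁c₁ ln(T_f/T₁) = 89.964 × ln(436.2/565) = -23.276 J/K.
ΔS₂ = m₂c₂ ln(T_f/T₂) = 256.355 × ln(436.2/391) = 28.044 J/K.
ΔS_total = -23.276 + 28.044 = 4.77 J/K.

ΔS_total = 4.77 J/K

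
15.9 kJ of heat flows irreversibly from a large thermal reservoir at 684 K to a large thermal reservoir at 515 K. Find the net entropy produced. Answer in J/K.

ΔS_hot = −Q/T_H = −15900/684 = -23.246 J/K and ΔS_cold = +Q/T_C = 15900/515 = 30.874 J/K.
ΔS_total = -23.246 + 30.874 = 7.63 J/K, positive as the second law requires.

ΔS_total = 7.63 J/K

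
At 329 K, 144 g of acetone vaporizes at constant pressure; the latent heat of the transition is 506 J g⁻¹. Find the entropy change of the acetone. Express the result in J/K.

ΔS = 221 J/K

Heat absorbed by the substance: Q = mL = 144 × 506 = 72864 J.
At constant T, ΔS = Q_rev/T = 72864 / 329 = 221 J/K.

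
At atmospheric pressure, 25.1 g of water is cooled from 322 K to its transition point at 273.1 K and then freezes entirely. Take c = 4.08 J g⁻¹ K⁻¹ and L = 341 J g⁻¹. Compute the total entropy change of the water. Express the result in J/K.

ΔS = -48.2 J/K

Cooling step: ΔS₁ = m c ln(T_tr/T_i) = 25.1 × 4.08 × ln(273.1/322) = -16.87 J/K.
Phase change: ΔS₂ = −mL/T_tr = −25.1 × 341 / 273.1 = -31.34 J/K.
ΔS_total = (-16.87) + (-31.34) = -48.2 J/K.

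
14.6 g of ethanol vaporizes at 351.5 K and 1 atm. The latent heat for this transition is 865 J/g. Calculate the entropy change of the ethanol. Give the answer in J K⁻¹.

ΔS = 35.9 J/K

Heat absorbed by the substance: Q = mL = 14.6 × 865 = 12629 J.
At constant T, ΔS = Q_rev/T = 12629 / 351.5 = 35.9 J/K.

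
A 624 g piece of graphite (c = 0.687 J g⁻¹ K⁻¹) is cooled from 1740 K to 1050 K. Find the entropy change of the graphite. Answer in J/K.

ΔS = -217 J/K

ΔS = ∫dQ_rev/T = m c ln(T₂/T₁) = 624 × 0.687 × ln(1050/1740) = -217 J/K.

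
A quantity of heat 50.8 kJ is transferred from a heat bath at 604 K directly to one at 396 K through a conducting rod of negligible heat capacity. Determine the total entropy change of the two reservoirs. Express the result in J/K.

ΔS_total = 44.2 J/K

ΔS_hot = −Q/T_H = −50800/604 = -84.11 J/K and ΔS_cold = +Q/T_C = 50800/396 = 128.3 J/K.
ΔS_total = -84.11 + 128.3 = 44.2 J/K, positive as the second law requires.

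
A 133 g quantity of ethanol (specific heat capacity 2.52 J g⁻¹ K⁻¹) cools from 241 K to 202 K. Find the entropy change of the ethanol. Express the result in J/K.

ΔS = -59.2 J/K

ΔS = ∫dQ_rev/T = m c ln(T₂/T₁) = 133 × 2.52 × ln(202/241) = -59.2 J/K.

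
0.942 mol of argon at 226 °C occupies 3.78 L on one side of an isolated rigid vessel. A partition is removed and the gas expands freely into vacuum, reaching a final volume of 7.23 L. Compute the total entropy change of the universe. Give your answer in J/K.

No heat is exchanged and no work is done, so the ideal-gas temperature stays constant.
Entropy is a state function; using a reversible isothermal path, ΔS_gas = nR ln(V₂/V₁) = 0.942 × 8.314 × ln(7.23/3.78) = 5.08 J/K.
The insulated surroundings exchange no heat, so ΔS_surr = 0 and ΔS_universe = ΔS_gas.

ΔS_universe = 5.08 J/K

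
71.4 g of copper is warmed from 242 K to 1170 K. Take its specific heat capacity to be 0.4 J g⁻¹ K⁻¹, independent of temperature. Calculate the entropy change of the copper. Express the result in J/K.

ΔS = 45 J/K

ΔS = ∫dQ_rev/T = m c ln(T₂/T₁) = 71.4 × 0.4 × ln(1170/242) = 45 J/K.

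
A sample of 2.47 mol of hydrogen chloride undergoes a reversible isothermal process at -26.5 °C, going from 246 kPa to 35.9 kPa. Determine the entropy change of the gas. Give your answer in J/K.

For an isothermal ideal gas ΔS_gas = nR ln(P₁/P₂) = 2.47 × 8.314 × ln(246/35.9) = 39.5 J/K.

ΔS_gas = 39.5 J/K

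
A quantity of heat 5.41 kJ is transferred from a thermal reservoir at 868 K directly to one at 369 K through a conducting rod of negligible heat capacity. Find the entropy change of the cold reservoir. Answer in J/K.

The cold reservoir gains heat Q, so ΔS_cold = +Q/T_C = 5410/369 = 14.7 J/K.

ΔS_cold = 14.7 J/K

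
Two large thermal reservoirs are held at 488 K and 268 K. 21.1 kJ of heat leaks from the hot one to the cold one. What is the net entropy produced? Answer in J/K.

ΔS_total = 35.5 J/K

ΔS_hot = −Q/T_H = −21100/488 = -43.24 J/K and ΔS_cold = +Q/T_C = 21100/268 = 78.73 J/K.
ΔS_total = -43.24 + 78.73 = 35.5 J/K, positive as the second law requires.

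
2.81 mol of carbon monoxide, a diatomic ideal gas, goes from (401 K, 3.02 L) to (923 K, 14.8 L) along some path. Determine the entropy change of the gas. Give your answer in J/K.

Entropy is a state function: ΔS = nC_V ln(T₂/T₁) + nR ln(V₂/V₁), with C_V = 5R/2 = 20.79 J mol⁻¹ K⁻¹ for a diatomic ideal gas.
ΔS = 2.81 × [20.79 × ln(923/401) + 8.314 × ln(14.8/3.02)] = 85.8 J/K.

ΔS = 85.8 J/K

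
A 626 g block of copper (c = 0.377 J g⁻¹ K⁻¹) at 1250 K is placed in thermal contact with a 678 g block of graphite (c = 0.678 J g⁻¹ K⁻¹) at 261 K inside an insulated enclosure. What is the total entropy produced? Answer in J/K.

Energy balance: T_f = (m₁c₁T₁ + m₂c₂T₂)/(m₁c₁ + m₂c₂) = 596.5 K.
ΔS₁ = m₁c₁ ln(T_f/T₁) = 236.002 × ln(596.5/1250) = -174.6 J/K.
ΔS₂ = m₂c₂ ln(T_f/T₂) = 459.684 × ln(596.5/261) = 380 J/K.
ΔS_total = -174.6 + 380 = 205 J/K.

ΔS_total = 205 J/K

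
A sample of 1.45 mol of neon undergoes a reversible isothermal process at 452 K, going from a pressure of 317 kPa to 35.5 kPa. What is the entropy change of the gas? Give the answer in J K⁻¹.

For an isothermal ideal gas ΔS_gas = nR ln(P₁/P₂) = 1.45 × 8.314 × ln(317/35.5) = 26.4 J/K.

ΔS_gas = 26.4 J/K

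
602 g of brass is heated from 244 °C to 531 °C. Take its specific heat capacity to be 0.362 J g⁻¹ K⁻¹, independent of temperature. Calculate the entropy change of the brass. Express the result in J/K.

ΔS = 96.2 J/K

In kelvin: T₁ = 517.15 K, T₂ = 804.15 K. ΔS = ∫dQ_rev/T = m c ln(T₂/T₁) = 602 × 0.362 × ln(804.15/517.15) = 96.2 J/K.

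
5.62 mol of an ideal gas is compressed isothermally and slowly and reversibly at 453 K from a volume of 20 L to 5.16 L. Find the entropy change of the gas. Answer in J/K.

ΔS_gas = -63.3 J/K

For an isothermal ideal gas ΔS_gas = nR ln(V₂/V₁) = 5.62 × 8.314 × ln(5.16/20) = -63.3 J/K.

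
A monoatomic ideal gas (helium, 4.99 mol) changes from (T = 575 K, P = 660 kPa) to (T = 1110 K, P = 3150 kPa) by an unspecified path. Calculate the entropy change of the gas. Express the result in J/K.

ΔS = nC_p ln(T₂/T₁) − nR ln(P₂/P₁), with C_p = 5R/2 = 20.79 J mol⁻¹ K⁻¹ for a monoatomic ideal gas.
ΔS = 4.99 × [20.79 × ln(1110/575) − 8.314 × ln(3150/660)] = 3.38 J/K.

ΔS = 3.38 J/K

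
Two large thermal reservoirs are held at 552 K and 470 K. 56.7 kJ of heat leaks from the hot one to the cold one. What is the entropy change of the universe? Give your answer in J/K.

ΔS_total = 17.9 J/K

ΔS_hot = −Q/T_H = −56700/552 = -102.7 J/K and ΔS_cold = +Q/T_C = 56700/470 = 120.6 J/K.
ΔS_total = -102.7 + 120.6 = 17.9 J/K, positive as the second law requires.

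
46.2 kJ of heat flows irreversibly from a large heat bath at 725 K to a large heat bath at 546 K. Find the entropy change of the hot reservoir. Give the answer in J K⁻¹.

The hot reservoir loses heat Q, so ΔS_hot = −Q/T_H = −46200/725 = -63.7 J/K.

ΔS_hot = -63.7 J/K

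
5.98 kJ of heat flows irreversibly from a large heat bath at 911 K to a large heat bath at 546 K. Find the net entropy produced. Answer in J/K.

ΔS_hot = −Q/T_H = −5980/911 = -6.564 J/K and ΔS_cold = +Q/T_C = 5980/546 = 10.95 J/K.
ΔS_total = -6.564 + 10.95 = 4.39 J/K, positive as the second law requires.

ΔS_total = 4.39 J/K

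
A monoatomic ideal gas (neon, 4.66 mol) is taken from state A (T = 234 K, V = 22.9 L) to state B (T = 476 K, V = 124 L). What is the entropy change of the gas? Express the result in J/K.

Entropy is a state function: ΔS = nC_V ln(T₂/T₁) + nR ln(V₂/V₁), with C_V = 3R/2 = 12.47 J mol⁻¹ K⁻¹ for a monoatomic ideal gas.
ΔS = 4.66 × [12.47 × ln(476/234) + 8.314 × ln(124/22.9)] = 107 J/K.

ΔS = 107 J/K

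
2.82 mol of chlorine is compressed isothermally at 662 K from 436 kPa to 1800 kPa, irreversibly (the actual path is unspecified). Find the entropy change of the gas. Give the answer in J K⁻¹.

Entropy is a state function, so ΔS_gas depends only on the end states.
For an isothermal ideal gas ΔS_gas = nR ln(P₁/P₂) = 2.82 × 8.314 × ln(436/1800) = -33.2 J/K.

ΔS_gas = -33.2 J/K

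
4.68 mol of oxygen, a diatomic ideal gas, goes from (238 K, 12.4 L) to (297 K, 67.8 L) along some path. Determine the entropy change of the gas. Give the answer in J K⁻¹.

Entropy is a state function: ΔS = nC_V ln(T₂/T₁) + nR ln(V₂/V₁), with C_V = 5R/2 = 20.79 J mol⁻¹ K⁻¹ for a diatomic ideal gas.
ΔS = 4.68 × [20.79 × ln(297/238) + 8.314 × ln(67.8/12.4)] = 87.6 J/K.

ΔS = 87.6 J/K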